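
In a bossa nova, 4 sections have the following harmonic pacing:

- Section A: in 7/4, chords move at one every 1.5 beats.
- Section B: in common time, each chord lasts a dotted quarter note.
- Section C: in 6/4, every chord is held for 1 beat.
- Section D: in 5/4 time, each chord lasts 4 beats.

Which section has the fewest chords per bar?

Section D

A: 7/1.5 = 14/3 chords/bar.
B: 4/1.5 = 8/3 chords/bar.
C: 6/1 = 6 chords/bar.
D: 5/4 = 1.25 chords/bar.
Slowest is D at 1.25 chords/bar.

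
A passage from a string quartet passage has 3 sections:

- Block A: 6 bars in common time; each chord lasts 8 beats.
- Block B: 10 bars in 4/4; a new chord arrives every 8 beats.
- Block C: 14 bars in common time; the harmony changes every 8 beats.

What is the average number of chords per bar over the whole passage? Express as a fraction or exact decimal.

0.5 chords per bar

A: 6 bars of 4 beats is 24 beats; at 8 beats each that's 3 chords.
B: 10 bars of 4 beats is 40 beats; at 8 beats each that's 5 chords.
C: 14 bars of 4 beats is 56 beats; at 8 beats each that's 7 chords.
Overall: 15 chords over 30 bars → 15/30 = 0.5 chords per bar.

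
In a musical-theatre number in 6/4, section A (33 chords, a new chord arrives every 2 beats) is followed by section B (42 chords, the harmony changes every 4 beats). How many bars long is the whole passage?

39 bars

A: 33 × 2 = 66 beats = 11 bars.
B: 42 × 4 = 168 beats = 28 bars.
Total: 11 + 28 = 39 bars.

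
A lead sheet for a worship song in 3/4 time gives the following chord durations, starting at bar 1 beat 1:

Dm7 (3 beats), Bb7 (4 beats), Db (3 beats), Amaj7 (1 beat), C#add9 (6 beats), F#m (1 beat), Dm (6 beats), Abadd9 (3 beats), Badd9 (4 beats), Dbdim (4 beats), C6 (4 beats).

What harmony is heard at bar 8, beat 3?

Dm

Beat 3 of bar 8 is beat (8−1)×3 + 3 = 24 overall.
Running totals: Dm7 ends at 3, Bb7 ends at 7, Db ends at 10, Amaj7 ends at 11, C#add9 ends at 17, F#m ends at 18, Dm ends at 24.
Beat 24 falls within Dm.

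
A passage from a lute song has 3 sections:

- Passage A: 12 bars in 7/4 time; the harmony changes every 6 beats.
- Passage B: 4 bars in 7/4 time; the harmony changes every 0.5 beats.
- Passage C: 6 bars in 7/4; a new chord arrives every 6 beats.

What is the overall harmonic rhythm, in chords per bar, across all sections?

3.5 chords per bar

A: 12 bars of 7 beats is 84 beats; at 6 beats each that's 14 chords.
B: 4 bars of 7 beats is 28 beats; at 0.5 beats each that's 56 chords.
C: 6 bars of 7 beats is 42 beats; at 6 beats each that's 7 chords.
Overall: 77 chords over 22 bars → 77/22 = 3.5 chords per bar.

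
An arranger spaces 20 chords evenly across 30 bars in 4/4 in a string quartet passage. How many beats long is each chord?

6 beats

30 bars × 4 beats/bar = 120 beats total.
120 beats ÷ 20 chords = 6 beats per chord.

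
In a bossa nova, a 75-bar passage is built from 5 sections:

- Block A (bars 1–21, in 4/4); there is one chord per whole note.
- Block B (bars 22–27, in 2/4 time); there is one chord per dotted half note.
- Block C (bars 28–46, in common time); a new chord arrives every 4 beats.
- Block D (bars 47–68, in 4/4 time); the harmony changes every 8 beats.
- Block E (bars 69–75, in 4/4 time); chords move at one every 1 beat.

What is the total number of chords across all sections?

A has 84 beats and chords last 4 each, so 21 chords.
B has 12 beats and chords last 3 each, so 4 chords.
C has 76 beats and chords last 4 each, so 19 chords.
D has 88 beats and chords last 8 each, so 11 chords.
E has 28 beats and chords last 1 each, so 28 chords.
Total: 21 + 4 + 19 + 11 + 28 = 83.

83 chords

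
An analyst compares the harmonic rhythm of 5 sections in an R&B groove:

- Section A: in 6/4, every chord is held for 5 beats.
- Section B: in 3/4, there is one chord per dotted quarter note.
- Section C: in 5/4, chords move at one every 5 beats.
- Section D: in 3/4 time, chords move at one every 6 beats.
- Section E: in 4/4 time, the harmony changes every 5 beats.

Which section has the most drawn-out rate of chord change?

Section D

A: 6/5 = 1.2 chords/bar.
B: 3/1.5 = 2 chords/bar.
C: 5/5 = 1 chord/bar.
D: 3/6 = 0.5 chords/bar.
E: 4/5 = 0.8 chords/bar.
Slowest is D at 0.5 chords/bar.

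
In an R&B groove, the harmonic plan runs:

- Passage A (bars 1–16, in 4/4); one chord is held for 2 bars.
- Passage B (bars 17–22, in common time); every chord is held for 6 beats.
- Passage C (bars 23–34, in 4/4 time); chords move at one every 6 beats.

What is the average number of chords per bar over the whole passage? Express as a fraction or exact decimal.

A: 16 × 4 = 64 beats ÷ 8 = 8 chords.
B: 6 × 4 = 24 beats ÷ 6 = 4 chords.
C: 12 × 4 = 48 beats ÷ 6 = 8 chords.
Overall: 20 chords over 34 bars → 20/34 = 10/17 chords per bar.

10/17 chords per bar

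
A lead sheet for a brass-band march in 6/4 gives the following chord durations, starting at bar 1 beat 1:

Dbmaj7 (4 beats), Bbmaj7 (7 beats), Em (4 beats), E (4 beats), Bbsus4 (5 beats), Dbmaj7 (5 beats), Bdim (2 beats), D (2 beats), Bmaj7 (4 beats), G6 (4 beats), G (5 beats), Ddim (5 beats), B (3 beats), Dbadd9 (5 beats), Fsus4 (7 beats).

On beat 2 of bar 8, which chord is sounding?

G

Beat 2 of bar 8 is beat (8−1)×6 + 2 = 44 overall.
Running totals: Dbmaj7 ends at 4, Bbmaj7 ends at 11, Em ends at 15, E ends at 19, Bbsus4 ends at 24, Dbmaj7 ends at 29, Bdim ends at 31, D ends at 33, Bmaj7 ends at 37, G6 ends at 41, G ends at 46.
Beat 44 falls within G.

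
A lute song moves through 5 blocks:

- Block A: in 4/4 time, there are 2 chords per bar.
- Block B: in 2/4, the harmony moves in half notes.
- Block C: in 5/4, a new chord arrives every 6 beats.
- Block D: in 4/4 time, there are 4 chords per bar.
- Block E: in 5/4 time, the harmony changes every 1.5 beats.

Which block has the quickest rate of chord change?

Block D

A: each chord is 2 beats in 4/4, so 2 per bar.
B: each chord is 2 beats in 2/4, so 1 per bar.
C: each chord is 6 beats in 5/4, so 5/6 per bar.
D: each chord is 1 beat in 4/4, so 4 per bar.
E: each chord is 1.5 beats in 5/4, so 10/3 per bar.
Fastest is D at 4 chords/bar.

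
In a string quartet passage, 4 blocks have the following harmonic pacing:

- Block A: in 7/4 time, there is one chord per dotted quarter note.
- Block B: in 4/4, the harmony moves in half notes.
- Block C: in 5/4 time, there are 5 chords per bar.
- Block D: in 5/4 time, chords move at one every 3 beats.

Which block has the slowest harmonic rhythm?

Block D

A: 7 beats/bar ÷ 1.5 beats/chord = 14/3 chords/bar.
B: 4 beats/bar ÷ 2 beats/chord = 2 chords/bar.
C: 5 beats/bar ÷ 1 beat/chord = 5 chords/bar.
D: 5 beats/bar ÷ 3 beats/chord = 5/3 chords/bar.
Slowest is D at 5/3 chords/bar.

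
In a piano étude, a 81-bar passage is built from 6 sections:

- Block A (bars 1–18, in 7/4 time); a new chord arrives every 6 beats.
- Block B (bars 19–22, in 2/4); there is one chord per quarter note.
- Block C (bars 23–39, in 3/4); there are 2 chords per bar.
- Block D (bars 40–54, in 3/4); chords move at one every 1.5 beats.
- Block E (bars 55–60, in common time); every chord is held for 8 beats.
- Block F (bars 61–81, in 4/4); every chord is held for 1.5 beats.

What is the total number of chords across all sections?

A: 18·7 = 126 beats, 126/6 = 21 chords.
B: 4·2 = 8 beats, 8/1 = 8 chords.
C: 17·3 = 51 beats, 51/1.5 = 34 chords.
D: 15·3 = 45 beats, 45/1.5 = 30 chords.
E: 6·4 = 24 beats, 24/8 = 3 chords.
F: 21·4 = 84 beats, 84/1.5 = 56 chords.
Total: 21 + 8 + 34 + 30 + 3 + 56 = 152.

152 chords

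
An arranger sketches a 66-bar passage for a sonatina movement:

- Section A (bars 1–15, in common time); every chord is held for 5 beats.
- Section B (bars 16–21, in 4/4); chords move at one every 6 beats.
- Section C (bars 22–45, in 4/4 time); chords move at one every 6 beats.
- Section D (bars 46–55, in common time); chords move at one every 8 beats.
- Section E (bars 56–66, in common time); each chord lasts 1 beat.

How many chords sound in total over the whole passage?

A has 60 beats and chords last 5 each, so 12 chords.
B has 24 beats and chords last 6 each, so 4 chords.
C has 96 beats and chords last 6 each, so 16 chords.
D has 40 beats and chords last 8 each, so 5 chords.
E has 44 beats and chords last 1 each, so 44 chords.
Total: 12 + 4 + 16 + 5 + 44 = 81.

81 chords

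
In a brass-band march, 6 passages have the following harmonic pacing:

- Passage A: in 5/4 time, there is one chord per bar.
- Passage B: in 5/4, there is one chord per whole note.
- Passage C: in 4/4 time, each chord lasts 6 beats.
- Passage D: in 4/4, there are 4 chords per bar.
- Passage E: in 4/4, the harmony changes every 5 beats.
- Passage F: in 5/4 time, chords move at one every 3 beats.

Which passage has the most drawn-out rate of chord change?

A: each chord is 5 beats in 5/4, so 1 per bar.
B: each chord is 4 beats in 5/4, so 1.25 per bar.
C: each chord is 6 beats in 4/4, so 2/3 per bar.
D: each chord is 1 beat in 4/4, so 4 per bar.
E: each chord is 5 beats in 4/4, so 0.8 per bar.
F: each chord is 3 beats in 5/4, so 5/3 per bar.
Slowest is C at 2/3 chords/bar.

Passage C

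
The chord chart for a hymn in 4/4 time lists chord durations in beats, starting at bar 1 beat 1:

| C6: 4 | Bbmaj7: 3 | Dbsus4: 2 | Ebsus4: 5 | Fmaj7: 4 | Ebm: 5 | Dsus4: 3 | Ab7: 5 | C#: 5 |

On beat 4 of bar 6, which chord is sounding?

Beat 4 of bar 6 is beat (6−1)×4 + 4 = 24 overall.
Running totals: C6 ends at 4, Bbmaj7 ends at 7, Dbsus4 ends at 9, Ebsus4 ends at 14, Fmaj7 ends at 18, Ebm ends at 23, Dsus4 ends at 26.
Beat 24 falls within Dsus4.

Dsus4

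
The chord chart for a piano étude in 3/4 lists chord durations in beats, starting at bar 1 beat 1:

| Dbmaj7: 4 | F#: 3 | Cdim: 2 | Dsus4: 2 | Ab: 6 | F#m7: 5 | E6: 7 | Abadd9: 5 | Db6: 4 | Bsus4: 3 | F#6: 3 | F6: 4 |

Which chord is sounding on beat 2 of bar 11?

Beat 2 of bar 11 is beat (11−1)×3 + 2 = 32 overall.
Running totals: Dbmaj7 ends at 4, F# ends at 7, Cdim ends at 9, Dsus4 ends at 11, Ab ends at 17, F#m7 ends at 22, E6 ends at 29, Abadd9 ends at 34.
Beat 32 falls within Abadd9.

Abadd9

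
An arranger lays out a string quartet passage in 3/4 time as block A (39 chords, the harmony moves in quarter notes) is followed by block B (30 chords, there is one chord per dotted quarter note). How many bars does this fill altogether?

28 bars

A: 39 × 1 = 39 beats = 13 bars.
B: 30 × 1.5 = 45 beats = 15 bars.
Total: 13 + 15 = 28 bars.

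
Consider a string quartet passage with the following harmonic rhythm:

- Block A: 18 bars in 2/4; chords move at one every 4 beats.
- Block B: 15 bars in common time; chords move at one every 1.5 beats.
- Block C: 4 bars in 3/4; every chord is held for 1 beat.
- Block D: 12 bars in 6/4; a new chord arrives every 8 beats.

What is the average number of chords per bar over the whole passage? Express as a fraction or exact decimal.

A: 18 bars of 2 beats is 36 beats; at 4 beats each that's 9 chords.
B: 15 bars of 4 beats is 60 beats; at 1.5 beats each that's 40 chords.
C: 4 bars of 3 beats is 12 beats; at 1 beat each that's 12 chords.
D: 12 bars of 6 beats is 72 beats; at 8 beats each that's 9 chords.
Overall: 70 chords over 49 bars → 70/49 = 10/7 chords per bar.

10/7 chords per bar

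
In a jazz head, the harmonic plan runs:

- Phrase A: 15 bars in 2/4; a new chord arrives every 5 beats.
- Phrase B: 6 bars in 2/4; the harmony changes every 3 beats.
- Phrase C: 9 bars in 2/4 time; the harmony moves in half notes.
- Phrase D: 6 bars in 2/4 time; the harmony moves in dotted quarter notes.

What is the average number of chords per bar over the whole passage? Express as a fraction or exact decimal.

A: 15 bars of 2 beats is 30 beats; at 5 beats each that's 6 chords.
B: 6 bars of 2 beats is 12 beats; at 3 beats each that's 4 chords.
C: 9 bars of 2 beats is 18 beats; at 2 beats each that's 9 chords.
D: 6 bars of 2 beats is 12 beats; at 1.5 beats each that's 8 chords.
Overall: 27 chords over 36 bars → 27/36 = 0.75 chords per bar.

0.75 chords per bar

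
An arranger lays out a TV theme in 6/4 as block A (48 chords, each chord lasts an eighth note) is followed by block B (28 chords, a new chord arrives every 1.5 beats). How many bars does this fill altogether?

11 bars

A: 48 × 0.5 = 24 beats = 4 bars.
B: 28 × 1.5 = 42 beats = 7 bars.
Total: 4 + 7 = 11 bars.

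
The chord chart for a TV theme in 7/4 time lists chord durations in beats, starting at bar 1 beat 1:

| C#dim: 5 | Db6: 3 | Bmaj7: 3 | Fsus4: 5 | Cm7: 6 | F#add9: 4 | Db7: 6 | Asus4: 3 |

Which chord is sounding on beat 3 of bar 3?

Cm7

Beat 3 of bar 3 is beat (3−1)×7 + 3 = 17 overall.
Running totals: C#dim ends at 5, Db6 ends at 8, Bmaj7 ends at 11, Fsus4 ends at 16, Cm7 ends at 22.
Beat 17 falls within Cm7.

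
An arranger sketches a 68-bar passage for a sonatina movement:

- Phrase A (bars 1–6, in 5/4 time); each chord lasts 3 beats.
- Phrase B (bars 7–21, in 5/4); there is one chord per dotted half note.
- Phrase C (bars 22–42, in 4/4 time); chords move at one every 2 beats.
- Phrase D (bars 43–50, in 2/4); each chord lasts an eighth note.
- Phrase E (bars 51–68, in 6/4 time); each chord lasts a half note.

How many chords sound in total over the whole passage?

A: 6·5 = 30 beats, 30/3 = 10 chords.
B: 15·5 = 75 beats, 75/3 = 25 chords.
C: 21·4 = 84 beats, 84/2 = 42 chords.
D: 8·2 = 16 beats, 16/0.5 = 32 chords.
E: 18·6 = 108 beats, 108/2 = 54 chords.
Total: 10 + 25 + 42 + 32 + 54 = 163.

163 chords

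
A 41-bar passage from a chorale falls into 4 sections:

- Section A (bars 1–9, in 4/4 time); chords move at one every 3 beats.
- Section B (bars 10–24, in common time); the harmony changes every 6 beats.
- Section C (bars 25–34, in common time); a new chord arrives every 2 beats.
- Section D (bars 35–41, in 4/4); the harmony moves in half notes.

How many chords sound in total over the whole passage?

A: 9·4 = 36 beats, 36/3 = 12 chords.
B: 15·4 = 60 beats, 60/6 = 10 chords.
C: 10·4 = 40 beats, 40/2 = 20 chords.
D: 7·4 = 28 beats, 28/2 = 14 chords.
Total: 12 + 10 + 20 + 14 = 56.

56 chords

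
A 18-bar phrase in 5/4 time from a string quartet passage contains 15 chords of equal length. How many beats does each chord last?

6 beats

18 bars × 5 beats/bar = 90 beats total.
90 beats ÷ 15 chords = 6 beats per chord.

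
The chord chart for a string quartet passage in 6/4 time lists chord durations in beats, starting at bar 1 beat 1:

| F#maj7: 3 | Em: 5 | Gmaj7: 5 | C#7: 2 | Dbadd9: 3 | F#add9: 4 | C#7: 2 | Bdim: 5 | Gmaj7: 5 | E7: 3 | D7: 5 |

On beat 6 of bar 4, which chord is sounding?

Beat 6 of bar 4 is beat (4−1)×6 + 6 = 24 overall.
Running totals: F#maj7 ends at 3, Em ends at 8, Gmaj7 ends at 13, C#7 ends at 15, Dbadd9 ends at 18, F#add9 ends at 22, C#7 ends at 24.
Beat 24 falls within C#7.

C#7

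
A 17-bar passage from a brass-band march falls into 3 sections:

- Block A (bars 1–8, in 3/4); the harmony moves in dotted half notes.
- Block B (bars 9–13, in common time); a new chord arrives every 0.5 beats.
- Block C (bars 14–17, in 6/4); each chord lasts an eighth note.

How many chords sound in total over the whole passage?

96 chords

A has 24 beats and chords last 3 each, so 8 chords.
B has 20 beats and chords last 0.5 each, so 40 chords.
C has 24 beats and chords last 0.5 each, so 48 chords.
Total: 8 + 40 + 48 = 96.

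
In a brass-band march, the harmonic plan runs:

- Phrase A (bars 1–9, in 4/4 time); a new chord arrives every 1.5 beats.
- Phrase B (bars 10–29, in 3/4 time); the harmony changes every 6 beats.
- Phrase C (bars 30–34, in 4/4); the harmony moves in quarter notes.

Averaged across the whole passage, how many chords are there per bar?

27/17 chords per bar

A: 9 × 4 = 36 beats ÷ 1.5 = 24 chords.
B: 20 × 3 = 60 beats ÷ 6 = 10 chords.
C: 5 × 4 = 20 beats ÷ 1 = 20 chords.
Overall: 54 chords over 34 bars → 54/34 = 27/17 chords per bar.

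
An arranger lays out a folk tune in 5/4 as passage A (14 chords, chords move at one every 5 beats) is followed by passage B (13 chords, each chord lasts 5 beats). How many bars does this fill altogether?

27 bars

A: 14 × 5 = 70 beats = 14 bars.
B: 13 × 5 = 65 beats = 13 bars.
Total: 14 + 13 = 27 bars.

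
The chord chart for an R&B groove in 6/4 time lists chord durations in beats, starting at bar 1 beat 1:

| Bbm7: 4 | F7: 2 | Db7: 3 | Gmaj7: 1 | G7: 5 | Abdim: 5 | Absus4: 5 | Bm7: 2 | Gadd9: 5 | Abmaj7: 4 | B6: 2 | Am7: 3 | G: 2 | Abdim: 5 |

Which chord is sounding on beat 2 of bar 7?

Beat 2 of bar 7 is beat (7−1)×6 + 2 = 38 overall.
Running totals: Bbm7 ends at 4, F7 ends at 6, Db7 ends at 9, Gmaj7 ends at 10, G7 ends at 15, Abdim ends at 20, Absus4 ends at 25, Bm7 ends at 27, Gadd9 ends at 32, Abmaj7 ends at 36, B6 ends at 38.
Beat 38 falls within B6.

B6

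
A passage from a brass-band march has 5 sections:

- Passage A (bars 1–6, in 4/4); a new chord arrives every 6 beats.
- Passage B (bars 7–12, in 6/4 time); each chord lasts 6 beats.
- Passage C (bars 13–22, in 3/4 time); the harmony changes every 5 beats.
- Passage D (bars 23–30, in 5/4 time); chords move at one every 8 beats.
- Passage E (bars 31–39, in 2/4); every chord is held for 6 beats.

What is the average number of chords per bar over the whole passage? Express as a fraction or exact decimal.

8/13 chords per bar

A: 6 bars of 4 beats is 24 beats; at 6 beats each that's 4 chords.
B: 6 bars of 6 beats is 36 beats; at 6 beats each that's 6 chords.
C: 10 bars of 3 beats is 30 beats; at 5 beats each that's 6 chords.
D: 8 bars of 5 beats is 40 beats; at 8 beats each that's 5 chords.
E: 9 bars of 2 beats is 18 beats; at 6 beats each that's 3 chords.
Overall: 24 chords over 39 bars → 24/39 = 8/13 chords per bar.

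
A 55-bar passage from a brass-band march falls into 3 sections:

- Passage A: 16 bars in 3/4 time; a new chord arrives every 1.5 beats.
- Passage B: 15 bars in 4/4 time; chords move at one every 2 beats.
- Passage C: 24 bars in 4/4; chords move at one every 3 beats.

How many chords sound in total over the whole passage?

94 chords

A: 16 bars × 3 beats = 48 beats; 1.5 beats/chord → 32 chords.
B: 15 bars × 4 beats = 60 beats; 2 beats/chord → 30 chords.
C: 24 bars × 4 beats = 96 beats; 3 beats/chord → 32 chords.
Total: 32 + 30 + 32 = 94.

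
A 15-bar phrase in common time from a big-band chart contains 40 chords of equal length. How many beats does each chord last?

15 bars × 4 beats/bar = 60 beats total.
60 beats ÷ 40 chords = 1.5 beats per chord.
(That is a dotted quarter note.)

1.5 beats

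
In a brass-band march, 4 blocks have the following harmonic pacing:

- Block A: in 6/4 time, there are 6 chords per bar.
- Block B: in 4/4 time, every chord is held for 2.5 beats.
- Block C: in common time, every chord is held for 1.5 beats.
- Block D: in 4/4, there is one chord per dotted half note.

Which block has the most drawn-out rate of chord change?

A: 6/1 = 6 chords/bar.
B: 4/2.5 = 1.6 chords/bar.
C: 4/1.5 = 8/3 chords/bar.
D: 4/3 = 4/3 chords/bar.
Slowest is D at 4/3 chords/bar.

Block D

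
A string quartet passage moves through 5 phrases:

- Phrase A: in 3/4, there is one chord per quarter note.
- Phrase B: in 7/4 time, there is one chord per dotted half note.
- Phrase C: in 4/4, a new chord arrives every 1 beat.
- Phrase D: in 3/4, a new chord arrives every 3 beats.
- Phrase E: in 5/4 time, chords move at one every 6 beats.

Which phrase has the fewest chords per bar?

A: 3 beats/bar ÷ 1 beat/chord = 3 chords/bar.
B: 7 beats/bar ÷ 3 beats/chord = 7/3 chords/bar.
C: 4 beats/bar ÷ 1 beat/chord = 4 chords/bar.
D: 3 beats/bar ÷ 3 beats/chord = 1 chord/bar.
E: 5 beats/bar ÷ 6 beats/chord = 5/6 chords/bar.
Slowest is E at 5/6 chords/bar.

Phrase E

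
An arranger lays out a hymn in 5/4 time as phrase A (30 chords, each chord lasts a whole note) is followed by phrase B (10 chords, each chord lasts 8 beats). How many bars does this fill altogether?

A: 30 × 4 = 120 beats = 24 bars.
B: 10 × 8 = 80 beats = 16 bars.
Total: 24 + 16 = 40 bars.

40 bars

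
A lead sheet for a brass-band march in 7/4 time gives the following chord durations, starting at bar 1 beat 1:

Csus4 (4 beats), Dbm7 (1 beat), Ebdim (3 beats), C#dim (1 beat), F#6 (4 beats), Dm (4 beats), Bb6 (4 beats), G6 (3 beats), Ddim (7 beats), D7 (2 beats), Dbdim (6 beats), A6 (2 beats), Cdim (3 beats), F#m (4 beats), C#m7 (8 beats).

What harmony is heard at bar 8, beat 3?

C#m7

Beat 3 of bar 8 is beat (8−1)×7 + 3 = 52 overall.
Running totals: Csus4 ends at 4, Dbm7 ends at 5, Ebdim ends at 8, C#dim ends at 9, F#6 ends at 13, Dm ends at 17, Bb6 ends at 21, G6 ends at 24, Ddim ends at 31, D7 ends at 33, Dbdim ends at 39, A6 ends at 41, Cdim ends at 44, F#m ends at 48, C#m7 ends at 56.
Beat 52 falls within C#m7.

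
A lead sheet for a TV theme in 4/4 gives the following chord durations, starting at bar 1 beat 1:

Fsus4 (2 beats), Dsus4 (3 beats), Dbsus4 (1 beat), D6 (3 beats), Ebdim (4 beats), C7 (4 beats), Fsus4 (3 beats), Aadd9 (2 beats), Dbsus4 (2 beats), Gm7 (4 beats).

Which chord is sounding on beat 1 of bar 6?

Aadd9

Beat 1 of bar 6 is beat (6−1)×4 + 1 = 21 overall.
Running totals: Fsus4 ends at 2, Dsus4 ends at 5, Dbsus4 ends at 6, D6 ends at 9, Ebdim ends at 13, C7 ends at 17, Fsus4 ends at 20, Aadd9 ends at 22.
Beat 21 falls within Aadd9.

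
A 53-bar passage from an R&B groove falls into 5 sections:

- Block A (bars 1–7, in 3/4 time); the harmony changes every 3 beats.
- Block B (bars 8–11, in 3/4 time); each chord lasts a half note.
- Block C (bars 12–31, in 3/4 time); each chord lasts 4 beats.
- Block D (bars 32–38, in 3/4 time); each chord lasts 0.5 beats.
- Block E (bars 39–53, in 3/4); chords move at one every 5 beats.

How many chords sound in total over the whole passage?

A: 7·3 = 21 beats, 21/3 = 7 chords.
B: 4·3 = 12 beats, 12/2 = 6 chords.
C: 20·3 = 60 beats, 60/4 = 15 chords.
D: 7·3 = 21 beats, 21/0.5 = 42 chords.
E: 15·3 = 45 beats, 45/5 = 9 chords.
Total: 7 + 6 + 15 + 42 + 9 = 79.

79 chords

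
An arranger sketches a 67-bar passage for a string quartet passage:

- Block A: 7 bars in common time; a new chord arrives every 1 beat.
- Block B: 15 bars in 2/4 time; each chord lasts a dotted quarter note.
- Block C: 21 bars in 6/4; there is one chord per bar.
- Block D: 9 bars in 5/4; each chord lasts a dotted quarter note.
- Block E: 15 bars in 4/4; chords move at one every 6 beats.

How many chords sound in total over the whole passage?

109 chords

A: 7·4 = 28 beats, 28/1 = 28 chords.
B: 15·2 = 30 beats, 30/1.5 = 20 chords.
C: 21·6 = 126 beats, 126/6 = 21 chords.
D: 9·5 = 45 beats, 45/1.5 = 30 chords.
E: 15·4 = 60 beats, 60/6 = 10 chords.
Total: 28 + 20 + 21 + 30 + 10 = 109.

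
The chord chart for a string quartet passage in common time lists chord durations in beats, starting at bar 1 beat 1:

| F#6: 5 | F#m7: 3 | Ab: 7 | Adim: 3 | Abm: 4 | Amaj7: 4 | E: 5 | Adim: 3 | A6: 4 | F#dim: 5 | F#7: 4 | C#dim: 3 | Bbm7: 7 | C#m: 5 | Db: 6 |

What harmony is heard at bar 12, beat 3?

F#7

Beat 3 of bar 12 is beat (12−1)×4 + 3 = 47 overall.
Running totals: F#6 ends at 5, F#m7 ends at 8, Ab ends at 15, Adim ends at 18, Abm ends at 22, Amaj7 ends at 26, E ends at 31, Adim ends at 34, A6 ends at 38, F#dim ends at 43, F#7 ends at 47.
Beat 47 falls within F#7.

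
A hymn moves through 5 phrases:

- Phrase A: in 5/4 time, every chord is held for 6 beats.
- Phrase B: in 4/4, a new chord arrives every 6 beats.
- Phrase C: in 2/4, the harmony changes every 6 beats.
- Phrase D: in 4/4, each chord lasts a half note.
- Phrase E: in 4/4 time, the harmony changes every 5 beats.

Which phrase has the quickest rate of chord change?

A: 5 beats/bar ÷ 6 beats/chord = 5/6 chords/bar.
B: 4 beats/bar ÷ 6 beats/chord = 2/3 chords/bar.
C: 2 beats/bar ÷ 6 beats/chord = 1/3 chords/bar.
D: 4 beats/bar ÷ 2 beats/chord = 2 chords/bar.
E: 4 beats/bar ÷ 5 beats/chord = 0.8 chords/bar.
Fastest is D at 2 chords/bar.

Phrase D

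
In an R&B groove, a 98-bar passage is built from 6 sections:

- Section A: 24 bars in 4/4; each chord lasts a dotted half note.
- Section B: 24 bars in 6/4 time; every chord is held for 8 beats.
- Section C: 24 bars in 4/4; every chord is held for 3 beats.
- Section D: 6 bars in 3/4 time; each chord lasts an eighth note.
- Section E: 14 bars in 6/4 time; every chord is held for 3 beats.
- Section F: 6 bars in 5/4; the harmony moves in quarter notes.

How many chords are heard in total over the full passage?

A has 96 beats and chords last 3 each, so 32 chords.
B has 144 beats and chords last 8 each, so 18 chords.
C has 96 beats and chords last 3 each, so 32 chords.
D has 18 beats and chords last 0.5 each, so 36 chords.
E has 84 beats and chords last 3 each, so 28 chords.
F has 30 beats and chords last 1 each, so 30 chords.
Total: 32 + 18 + 32 + 36 + 28 + 30 = 176.

176 chords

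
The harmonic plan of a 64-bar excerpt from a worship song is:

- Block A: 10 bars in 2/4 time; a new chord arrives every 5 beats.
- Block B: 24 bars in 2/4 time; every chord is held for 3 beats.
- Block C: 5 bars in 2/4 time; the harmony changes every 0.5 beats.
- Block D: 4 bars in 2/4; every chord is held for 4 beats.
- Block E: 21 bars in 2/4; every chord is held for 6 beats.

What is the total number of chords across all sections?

49 chords

A: 10 bars × 2 beats = 20 beats; 5 beats/chord → 4 chords.
B: 24 bars × 2 beats = 48 beats; 3 beats/chord → 16 chords.
C: 5 bars × 2 beats = 10 beats; 0.5 beats/chord → 20 chords.
D: 4 bars × 2 beats = 8 beats; 4 beats/chord → 2 chords.
E: 21 bars × 2 beats = 42 beats; 6 beats/chord → 7 chords.
Total: 4 + 16 + 20 + 2 + 7 = 49.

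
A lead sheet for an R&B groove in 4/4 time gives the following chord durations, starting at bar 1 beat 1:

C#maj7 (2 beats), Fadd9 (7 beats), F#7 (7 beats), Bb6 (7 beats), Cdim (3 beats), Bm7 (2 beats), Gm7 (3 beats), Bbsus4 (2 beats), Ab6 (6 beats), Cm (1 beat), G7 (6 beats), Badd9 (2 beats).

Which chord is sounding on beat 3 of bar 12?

Beat 3 of bar 12 is beat (12−1)×4 + 3 = 47 overall.
Running totals: C#maj7 ends at 2, Fadd9 ends at 9, F#7 ends at 16, Bb6 ends at 23, Cdim ends at 26, Bm7 ends at 28, Gm7 ends at 31, Bbsus4 ends at 33, Ab6 ends at 39, Cm ends at 40, G7 ends at 46, Badd9 ends at 48.
Beat 47 falls within Badd9.

Badd9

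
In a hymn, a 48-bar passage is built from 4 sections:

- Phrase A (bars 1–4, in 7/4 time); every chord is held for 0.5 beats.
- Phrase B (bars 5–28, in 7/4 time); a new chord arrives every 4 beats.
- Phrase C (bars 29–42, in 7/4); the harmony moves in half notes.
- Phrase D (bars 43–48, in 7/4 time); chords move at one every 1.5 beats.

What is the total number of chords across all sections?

175 chords

A: 4·7 = 28 beats, 28/0.5 = 56 chords.
B: 24·7 = 168 beats, 168/4 = 42 chords.
C: 14·7 = 98 beats, 98/2 = 49 chords.
D: 6·7 = 42 beats, 42/1.5 = 28 chords.
Total: 56 + 42 + 49 + 28 = 175.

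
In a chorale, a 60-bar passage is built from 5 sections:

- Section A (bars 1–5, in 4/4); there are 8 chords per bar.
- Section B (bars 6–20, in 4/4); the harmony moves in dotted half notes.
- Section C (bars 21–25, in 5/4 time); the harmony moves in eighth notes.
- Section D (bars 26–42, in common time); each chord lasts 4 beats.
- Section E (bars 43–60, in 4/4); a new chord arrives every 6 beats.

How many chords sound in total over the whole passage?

139 chords

A: 5·4 = 20 beats, 20/0.5 = 40 chords.
B: 15·4 = 60 beats, 60/3 = 20 chords.
C: 5·5 = 25 beats, 25/0.5 = 50 chords.
D: 17·4 = 68 beats, 68/4 = 17 chords.
E: 18·4 = 72 beats, 72/6 = 12 chords.
Total: 40 + 20 + 50 + 17 + 12 = 139.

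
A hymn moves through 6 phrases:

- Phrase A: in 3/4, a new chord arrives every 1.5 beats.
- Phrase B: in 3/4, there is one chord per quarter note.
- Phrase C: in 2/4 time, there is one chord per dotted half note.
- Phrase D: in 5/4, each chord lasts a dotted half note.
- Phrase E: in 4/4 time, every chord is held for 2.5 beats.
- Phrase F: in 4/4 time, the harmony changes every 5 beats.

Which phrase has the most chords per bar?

A: 3/1.5 = 2 chords/bar.
B: 3/1 = 3 chords/bar.
C: 2/3 = 2/3 chords/bar.
D: 5/3 = 5/3 chords/bar.
E: 4/2.5 = 1.6 chords/bar.
F: 4/5 = 0.8 chords/bar.
Fastest is B at 3 chords/bar.

Phrase B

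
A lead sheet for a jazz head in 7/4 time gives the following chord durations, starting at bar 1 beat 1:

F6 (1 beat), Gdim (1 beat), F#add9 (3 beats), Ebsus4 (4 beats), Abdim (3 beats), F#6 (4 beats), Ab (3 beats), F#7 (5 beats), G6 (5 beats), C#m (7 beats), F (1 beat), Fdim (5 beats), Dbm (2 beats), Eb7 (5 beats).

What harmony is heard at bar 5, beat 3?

Beat 3 of bar 5 is beat (5−1)×7 + 3 = 31 overall.
Running totals: F6 ends at 1, Gdim ends at 2, F#add9 ends at 5, Ebsus4 ends at 9, Abdim ends at 12, F#6 ends at 16, Ab ends at 19, F#7 ends at 24, G6 ends at 29, C#m ends at 36.
Beat 31 falls within C#m.

C#m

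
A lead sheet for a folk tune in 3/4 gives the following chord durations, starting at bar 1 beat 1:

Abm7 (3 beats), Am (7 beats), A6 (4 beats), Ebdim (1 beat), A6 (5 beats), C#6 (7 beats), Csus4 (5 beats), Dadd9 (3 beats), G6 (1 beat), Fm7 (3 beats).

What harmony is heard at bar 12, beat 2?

Beat 2 of bar 12 is beat (12−1)×3 + 2 = 35 overall.
Running totals: Abm7 ends at 3, Am ends at 10, A6 ends at 14, Ebdim ends at 15, A6 ends at 20, C#6 ends at 27, Csus4 ends at 32, Dadd9 ends at 35.
Beat 35 falls within Dadd9.

Dadd9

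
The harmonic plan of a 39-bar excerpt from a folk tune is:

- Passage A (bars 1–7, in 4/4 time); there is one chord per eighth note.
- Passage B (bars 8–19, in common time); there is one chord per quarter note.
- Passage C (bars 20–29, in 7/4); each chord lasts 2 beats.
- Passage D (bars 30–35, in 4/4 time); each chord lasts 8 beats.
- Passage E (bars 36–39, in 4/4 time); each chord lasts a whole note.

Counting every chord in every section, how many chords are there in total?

A: 7·4 = 28 beats, 28/0.5 = 56 chords.
B: 12·4 = 48 beats, 48/1 = 48 chords.
C: 10·7 = 70 beats, 70/2 = 35 chords.
D: 6·4 = 24 beats, 24/8 = 3 chords.
E: 4·4 = 16 beats, 16/4 = 4 chords.
Total: 56 + 48 + 35 + 3 + 4 = 146.

146 chords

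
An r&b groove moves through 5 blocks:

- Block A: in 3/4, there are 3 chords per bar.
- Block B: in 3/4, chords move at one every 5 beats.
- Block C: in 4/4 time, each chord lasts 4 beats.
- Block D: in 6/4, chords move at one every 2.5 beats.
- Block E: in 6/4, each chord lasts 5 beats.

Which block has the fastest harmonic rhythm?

Block A

A: 3/1 = 3 chords/bar.
B: 3/5 = 0.6 chords/bar.
C: 4/4 = 1 chord/bar.
D: 6/2.5 = 2.4 chords/bar.
E: 6/5 = 1.2 chords/bar.
Fastest is A at 3 chords/bar.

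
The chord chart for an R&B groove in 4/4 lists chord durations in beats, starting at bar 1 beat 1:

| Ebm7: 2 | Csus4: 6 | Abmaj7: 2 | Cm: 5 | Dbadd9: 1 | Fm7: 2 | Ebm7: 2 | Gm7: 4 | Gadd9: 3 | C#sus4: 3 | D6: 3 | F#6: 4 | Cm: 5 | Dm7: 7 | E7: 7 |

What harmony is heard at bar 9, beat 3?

Beat 3 of bar 9 is beat (9−1)×4 + 3 = 35 overall.
Running totals: Ebm7 ends at 2, Csus4 ends at 8, Abmaj7 ends at 10, Cm ends at 15, Dbadd9 ends at 16, Fm7 ends at 18, Ebm7 ends at 20, Gm7 ends at 24, Gadd9 ends at 27, C#sus4 ends at 30, D6 ends at 33, F#6 ends at 37.
Beat 35 falls within F#6.

F#6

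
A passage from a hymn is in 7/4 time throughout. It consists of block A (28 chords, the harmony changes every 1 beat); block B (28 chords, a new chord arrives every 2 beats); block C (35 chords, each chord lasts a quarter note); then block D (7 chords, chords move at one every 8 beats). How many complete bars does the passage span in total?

25 bars

A: 28 × 1 = 28 beats = 4 bars.
B: 28 × 2 = 56 beats = 8 bars.
C: 35 × 1 = 35 beats = 5 bars.
D: 7 × 8 = 56 beats = 8 bars.
Total: 4 + 8 + 5 + 8 = 25 bars.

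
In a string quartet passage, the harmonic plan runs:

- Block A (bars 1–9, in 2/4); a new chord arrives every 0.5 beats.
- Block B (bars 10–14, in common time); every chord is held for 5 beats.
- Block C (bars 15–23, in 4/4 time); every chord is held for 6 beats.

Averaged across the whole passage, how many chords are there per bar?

2 chords per bar

A: 9 bars of 2 beats is 18 beats; at 0.5 beats each that's 36 chords.
B: 5 bars of 4 beats is 20 beats; at 5 beats each that's 4 chords.
C: 9 bars of 4 beats is 36 beats; at 6 beats each that's 6 chords.
Overall: 46 chords over 23 bars → 46/23 = 2 chords per bar.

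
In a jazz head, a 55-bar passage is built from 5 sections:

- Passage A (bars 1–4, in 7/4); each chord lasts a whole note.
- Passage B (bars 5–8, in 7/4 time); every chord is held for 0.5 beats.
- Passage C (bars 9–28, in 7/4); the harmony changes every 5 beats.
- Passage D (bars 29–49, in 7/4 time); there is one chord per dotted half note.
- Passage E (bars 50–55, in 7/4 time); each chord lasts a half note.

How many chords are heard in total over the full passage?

A has 28 beats and chords last 4 each, so 7 chords.
B has 28 beats and chords last 0.5 each, so 56 chords.
C has 140 beats and chords last 5 each, so 28 chords.
D has 147 beats and chords last 3 each, so 49 chords.
E has 42 beats and chords last 2 each, so 21 chords.
Total: 7 + 56 + 28 + 49 + 21 = 161.

161 chords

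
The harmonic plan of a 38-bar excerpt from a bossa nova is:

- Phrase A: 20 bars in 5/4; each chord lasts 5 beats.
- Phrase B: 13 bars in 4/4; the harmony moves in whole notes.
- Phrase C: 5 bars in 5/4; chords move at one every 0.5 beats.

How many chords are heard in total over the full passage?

83 chords

A: 20 bars × 5 beats = 100 beats; 5 beats/chord → 20 chords.
B: 13 bars × 4 beats = 52 beats; 4 beats/chord → 13 chords.
C: 5 bars × 5 beats = 25 beats; 0.5 beats/chord → 50 chords.
Total: 20 + 13 + 50 = 83.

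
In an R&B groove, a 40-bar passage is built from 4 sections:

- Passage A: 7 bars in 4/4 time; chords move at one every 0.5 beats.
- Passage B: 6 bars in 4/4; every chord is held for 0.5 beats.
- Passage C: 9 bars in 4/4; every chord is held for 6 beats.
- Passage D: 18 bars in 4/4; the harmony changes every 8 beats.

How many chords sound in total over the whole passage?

119 chords

A: 7·4 = 28 beats, 28/0.5 = 56 chords.
B: 6·4 = 24 beats, 24/0.5 = 48 chords.
C: 9·4 = 36 beats, 36/6 = 6 chords.
D: 18·4 = 72 beats, 72/8 = 9 chords.
Total: 56 + 48 + 6 + 9 = 119.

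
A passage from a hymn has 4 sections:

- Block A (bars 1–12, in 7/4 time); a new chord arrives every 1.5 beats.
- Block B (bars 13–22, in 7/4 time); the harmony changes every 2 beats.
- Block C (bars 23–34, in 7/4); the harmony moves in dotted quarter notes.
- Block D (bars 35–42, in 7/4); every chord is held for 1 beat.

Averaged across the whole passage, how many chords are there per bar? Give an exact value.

A: 12 bars of 7 beats is 84 beats; at 1.5 beats each that's 56 chords.
B: 10 bars of 7 beats is 70 beats; at 2 beats each that's 35 chords.
C: 12 bars of 7 beats is 84 beats; at 1.5 beats each that's 56 chords.
D: 8 bars of 7 beats is 56 beats; at 1 beat each that's 56 chords.
Overall: 203 chords over 42 bars → 203/42 = 29/6 chords per bar.

29/6 chords per bar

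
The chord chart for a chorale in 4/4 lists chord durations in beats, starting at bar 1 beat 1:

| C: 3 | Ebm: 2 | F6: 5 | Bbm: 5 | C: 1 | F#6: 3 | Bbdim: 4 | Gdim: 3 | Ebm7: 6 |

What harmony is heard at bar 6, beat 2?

Beat 2 of bar 6 is beat (6−1)×4 + 2 = 22 overall.
Running totals: C ends at 3, Ebm ends at 5, F6 ends at 10, Bbm ends at 15, C ends at 16, F#6 ends at 19, Bbdim ends at 23.
Beat 22 falls within Bbdim.

Bbdim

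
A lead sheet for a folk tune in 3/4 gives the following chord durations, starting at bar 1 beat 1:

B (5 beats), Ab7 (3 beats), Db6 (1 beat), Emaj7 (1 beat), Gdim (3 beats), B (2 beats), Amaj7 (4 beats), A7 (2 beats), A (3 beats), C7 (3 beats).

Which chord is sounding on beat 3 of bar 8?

Beat 3 of bar 8 is beat (8−1)×3 + 3 = 24 overall.
Running totals: B ends at 5, Ab7 ends at 8, Db6 ends at 9, Emaj7 ends at 10, Gdim ends at 13, B ends at 15, Amaj7 ends at 19, A7 ends at 21, A ends at 24.
Beat 24 falls within A.

A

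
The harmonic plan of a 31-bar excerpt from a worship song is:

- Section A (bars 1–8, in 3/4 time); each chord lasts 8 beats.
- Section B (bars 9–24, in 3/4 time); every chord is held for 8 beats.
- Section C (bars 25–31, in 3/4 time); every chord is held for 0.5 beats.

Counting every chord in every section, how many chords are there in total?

51 chords

A: 8·3 = 24 beats, 24/8 = 3 chords.
B: 16·3 = 48 beats, 48/8 = 6 chords.
C: 7·3 = 21 beats, 21/0.5 = 42 chords.
Total: 3 + 6 + 42 = 51.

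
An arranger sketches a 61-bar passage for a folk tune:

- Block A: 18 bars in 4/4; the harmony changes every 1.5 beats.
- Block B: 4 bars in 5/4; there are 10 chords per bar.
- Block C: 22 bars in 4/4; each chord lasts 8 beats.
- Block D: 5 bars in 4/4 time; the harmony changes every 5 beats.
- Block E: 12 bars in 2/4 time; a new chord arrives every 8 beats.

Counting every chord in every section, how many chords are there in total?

106 chords

A: 18 bars × 4 beats = 72 beats; 1.5 beats/chord → 48 chords.
B: 4 bars × 5 beats = 20 beats; 0.5 beats/chord → 40 chords.
C: 22 bars × 4 beats = 88 beats; 8 beats/chord → 11 chords.
D: 5 bars × 4 beats = 20 beats; 5 beats/chord → 4 chords.
E: 12 bars × 2 beats = 24 beats; 8 beats/chord → 3 chords.
Total: 48 + 40 + 11 + 4 + 3 = 106.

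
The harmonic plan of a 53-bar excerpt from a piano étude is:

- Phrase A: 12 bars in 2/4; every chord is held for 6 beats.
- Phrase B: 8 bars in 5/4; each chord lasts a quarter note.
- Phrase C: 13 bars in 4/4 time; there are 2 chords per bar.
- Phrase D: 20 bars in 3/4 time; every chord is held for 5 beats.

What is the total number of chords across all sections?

82 chords

A: 12·2 = 24 beats, 24/6 = 4 chords.
B: 8·5 = 40 beats, 40/1 = 40 chords.
C: 13·4 = 52 beats, 52/2 = 26 chords.
D: 20·3 = 60 beats, 60/5 = 12 chords.
Total: 4 + 40 + 26 + 12 = 82.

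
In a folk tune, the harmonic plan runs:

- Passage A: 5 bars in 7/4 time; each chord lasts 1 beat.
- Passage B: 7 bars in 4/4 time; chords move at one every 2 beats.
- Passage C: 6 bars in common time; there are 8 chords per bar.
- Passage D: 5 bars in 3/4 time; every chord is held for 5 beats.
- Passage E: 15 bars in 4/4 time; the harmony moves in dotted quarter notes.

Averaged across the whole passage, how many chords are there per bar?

A: 5 × 7 = 35 beats ÷ 1 = 35 chords.
B: 7 × 4 = 28 beats ÷ 2 = 14 chords.
C: 6 × 4 = 24 beats ÷ 0.5 = 48 chords.
D: 5 × 3 = 15 beats ÷ 5 = 3 chords.
E: 15 × 4 = 60 beats ÷ 1.5 = 40 chords.
Overall: 140 chords over 38 bars → 140/38 = 70/19 chords per bar.

70/19 chords per bar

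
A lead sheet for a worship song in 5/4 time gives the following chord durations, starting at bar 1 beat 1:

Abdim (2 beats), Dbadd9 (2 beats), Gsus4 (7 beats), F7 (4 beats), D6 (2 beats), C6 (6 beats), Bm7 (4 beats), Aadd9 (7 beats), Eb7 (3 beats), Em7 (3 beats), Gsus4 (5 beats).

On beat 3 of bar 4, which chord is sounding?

Beat 3 of bar 4 is beat (4−1)×5 + 3 = 18 overall.
Running totals: Abdim ends at 2, Dbadd9 ends at 4, Gsus4 ends at 11, F7 ends at 15, D6 ends at 17, C6 ends at 23.
Beat 18 falls within C6.

C6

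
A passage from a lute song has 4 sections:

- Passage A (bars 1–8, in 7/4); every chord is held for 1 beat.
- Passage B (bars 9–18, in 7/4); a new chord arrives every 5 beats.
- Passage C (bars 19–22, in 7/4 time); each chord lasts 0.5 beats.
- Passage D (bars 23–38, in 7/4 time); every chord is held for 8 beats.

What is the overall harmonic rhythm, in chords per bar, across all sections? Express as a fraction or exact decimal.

A: 8 × 7 = 56 beats ÷ 1 = 56 chords.
B: 10 × 7 = 70 beats ÷ 5 = 14 chords.
C: 4 × 7 = 28 beats ÷ 0.5 = 56 chords.
D: 16 × 7 = 112 beats ÷ 8 = 14 chords.
Overall: 140 chords over 38 bars → 140/38 = 70/19 chords per bar.

70/19 chords per bar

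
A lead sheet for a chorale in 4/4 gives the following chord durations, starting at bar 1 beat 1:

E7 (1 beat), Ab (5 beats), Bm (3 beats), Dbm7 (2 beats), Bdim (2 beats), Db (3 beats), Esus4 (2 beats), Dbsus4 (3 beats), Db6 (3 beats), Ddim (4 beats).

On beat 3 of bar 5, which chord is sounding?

Dbsus4

Beat 3 of bar 5 is beat (5−1)×4 + 3 = 19 overall.
Running totals: E7 ends at 1, Ab ends at 6, Bm ends at 9, Dbm7 ends at 11, Bdim ends at 13, Db ends at 16, Esus4 ends at 18, Dbsus4 ends at 21.
Beat 19 falls within Dbsus4.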